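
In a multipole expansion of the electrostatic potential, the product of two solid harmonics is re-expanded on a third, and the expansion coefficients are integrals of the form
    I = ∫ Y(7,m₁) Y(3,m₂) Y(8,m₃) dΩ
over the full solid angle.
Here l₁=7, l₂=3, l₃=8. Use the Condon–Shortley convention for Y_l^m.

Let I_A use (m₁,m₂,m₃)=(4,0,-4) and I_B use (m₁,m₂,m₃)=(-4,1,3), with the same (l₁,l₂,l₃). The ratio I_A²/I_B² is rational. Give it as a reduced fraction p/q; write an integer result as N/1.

l's match ⇒ only the (l;m) 3-j factors differ between A and B.
A: triangle coeff Δ(7,3,8) = 1/5290740; Σ_t [0,2]: t=0:+1/26127360 t=1:−1/29030400 t=2:+1/479001600 = 17/2874009600; (3j)²=17/25935 [(7 3 8; 4 0 -4)], sign=+1
B: triangle coeff Δ(7,3,8) = 1/5290740; Σ_t [0,2]: t=0:+1/1916006400 t=1:−1/43545600 t=2:+1/17418240 = 67/1916006400; (3j)²=4489/352716 [(7 3 8; -4 1 3)], sign=-1
I_A²/I_B² = (17/25935)/(4489/352716) = 1156/22445

1156/22445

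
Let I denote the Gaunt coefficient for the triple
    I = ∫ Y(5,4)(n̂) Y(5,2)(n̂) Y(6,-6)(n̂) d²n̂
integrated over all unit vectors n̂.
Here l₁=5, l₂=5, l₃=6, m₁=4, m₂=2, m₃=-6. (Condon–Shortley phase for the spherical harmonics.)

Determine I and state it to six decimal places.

-0.161540

m-sum 0 ✓  L=16 even ✓  0≤6≤10 ✓
Π(2lᵢ+1) = 11×11×13 = 1573
triangle coeff Δ(5,5,6) = 1/28588560
Σ_t [0,4]: t=0:+1/345600 t=1:−1/13824 t=2:+1/5184 t=3:−1/13824 t=4:+1/345600 = 7/129600
(3j)²=80/7293 [(5 5 6; 0 0 0)], sign=+1
Σ_t [1,1]: t=1:−1/3110400 = -1/3110400
(3j)²=21/1105 [(5 5 6; 4 2 -6)], sign=-1
⇒ 4πI² = 1232/3757
I = (-1)√(1232/3757/(4π)) = -0.16153991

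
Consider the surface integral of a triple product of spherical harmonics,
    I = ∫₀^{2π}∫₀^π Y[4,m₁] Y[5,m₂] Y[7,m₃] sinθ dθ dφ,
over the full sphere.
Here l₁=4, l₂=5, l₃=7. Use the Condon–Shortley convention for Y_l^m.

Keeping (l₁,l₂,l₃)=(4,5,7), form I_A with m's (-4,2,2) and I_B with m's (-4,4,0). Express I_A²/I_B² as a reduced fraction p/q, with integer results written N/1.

7/1

Same 4,5,7: normalisation and zero-m 3j drop out of the ratio.
A: Δ: 2! 6! 8! / 17! → 1/6126120; sum: t=2:+1/1036800 = 1/1036800; 3j²(4 5 7; -4 2 2) = Δ·Π!·Σ² = 98/12155  (sign -1)
B: Δ: 2! 6! 8! / 17! → 1/6126120; sum: t=2:+1/7257600 = 1/7257600; 3j²(4 5 7; -4 4 0) = Δ·Π!·Σ² = 14/12155  (sign -1)
I_A²/I_B² = (98/12155)/(14/12155) = 7/1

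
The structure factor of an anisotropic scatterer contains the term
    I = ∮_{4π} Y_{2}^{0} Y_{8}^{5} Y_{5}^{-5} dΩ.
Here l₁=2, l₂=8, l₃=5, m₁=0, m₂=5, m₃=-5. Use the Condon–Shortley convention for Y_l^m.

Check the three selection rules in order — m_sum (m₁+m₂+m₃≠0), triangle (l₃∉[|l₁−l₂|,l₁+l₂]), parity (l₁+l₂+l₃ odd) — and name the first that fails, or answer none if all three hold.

m₁+m₂+m₃ = 0 + 5 − 5 = 0  ✓
triangle: |2−8|=6 ≤ l₃=5 ≤ 2+8=10  ✗
parity: l₁+l₂+l₃ = 15 is odd

triangle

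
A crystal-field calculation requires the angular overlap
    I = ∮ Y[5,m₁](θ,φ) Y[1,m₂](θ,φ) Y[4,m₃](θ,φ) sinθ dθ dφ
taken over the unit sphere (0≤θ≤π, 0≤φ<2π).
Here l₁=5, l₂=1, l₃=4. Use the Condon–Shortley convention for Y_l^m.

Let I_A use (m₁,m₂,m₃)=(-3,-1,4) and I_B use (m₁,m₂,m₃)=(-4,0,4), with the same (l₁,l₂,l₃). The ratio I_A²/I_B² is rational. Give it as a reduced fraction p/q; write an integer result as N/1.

1/9

Shared (l₁,l₂,l₃)=(5,1,4): N and (l;000)² cancel in I_A²/I_B².
A: Δ = 2!·8!·0!/11! = 1/495; Racah Σ t=0..0: t=0:+1/80640 = 1/80640; ⇒ 3j(5 1 4; -3 -1 4)² = 1/495, sgn +1
B: Δ = 2!·8!·0!/11! = 1/495; Racah Σ t=1..1: t=1:−1/40320 = -1/40320; ⇒ 3j(5 1 4; -4 0 4)² = 1/55, sgn -1
I_A²/I_B² = (1/495)/(1/55) = 1/9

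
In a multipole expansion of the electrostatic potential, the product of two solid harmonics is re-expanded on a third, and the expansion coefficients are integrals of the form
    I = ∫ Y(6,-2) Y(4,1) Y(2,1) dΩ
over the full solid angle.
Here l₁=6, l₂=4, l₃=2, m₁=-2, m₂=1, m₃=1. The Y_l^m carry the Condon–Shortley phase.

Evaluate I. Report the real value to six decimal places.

0.238034

m-sum 0 ✓  L=12 even ✓  2≤2≤10 ✓
Π(2lᵢ+1) = 13×9×5 = 585
triangle coeff Δ(6,4,2) = 1/6435
Σ_t [4,4]: t=4:+1/2304 = 1/2304
(3j)²=5/143 [(6 4 2; 0 0 0)], sign=+1
Σ_t [5,5]: t=5:−1/4320 = -1/4320
(3j)²=224/6435 [(6 4 2; -2 1 1)], sign=+1
⇒ 4πI² = 1120/1573
I = (+1)√(1120/1573/(4π)) = 0.23803440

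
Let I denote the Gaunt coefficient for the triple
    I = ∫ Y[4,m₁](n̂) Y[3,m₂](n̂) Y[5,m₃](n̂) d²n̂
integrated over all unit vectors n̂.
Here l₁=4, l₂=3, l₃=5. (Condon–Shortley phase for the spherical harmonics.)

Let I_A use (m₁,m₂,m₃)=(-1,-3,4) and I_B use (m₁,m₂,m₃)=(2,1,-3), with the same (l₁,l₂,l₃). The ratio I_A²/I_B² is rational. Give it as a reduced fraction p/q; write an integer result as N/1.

Same 4,3,5: normalisation and zero-m 3j drop out of the ratio.
A: Δ: 2! 6! 4! / 13! → 1/180180; sum: t=0:+1/5760 = 1/5760; 3j²(4 3 5; -1 -3 4) = Δ·Π!·Σ² = 9/286  (sign -1)
B: Δ: 2! 6! 4! / 13! → 1/180180; sum: t=0:+1/2304 t=1:−1/720 t=2:+1/5760 = -1/1280; 3j²(4 3 5; 2 1 -3) = Δ·Π!·Σ² = 27/1430  (sign -1)
I_A²/I_B² = (9/286)/(27/1430) = 5/3

5/3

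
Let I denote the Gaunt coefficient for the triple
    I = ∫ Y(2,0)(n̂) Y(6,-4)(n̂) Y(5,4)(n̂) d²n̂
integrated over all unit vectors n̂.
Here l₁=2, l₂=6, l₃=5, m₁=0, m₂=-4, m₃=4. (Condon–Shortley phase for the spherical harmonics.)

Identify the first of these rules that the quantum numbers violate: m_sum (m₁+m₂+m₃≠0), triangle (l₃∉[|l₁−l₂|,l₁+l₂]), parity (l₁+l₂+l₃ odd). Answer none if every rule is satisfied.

parity

azimuthal sum: 0 − 4 + 4 = 0  ✓
4 ≤ 5 ≤ 8 (triangle on l)  ✓
L = 2 + 6 + 5 = 13 (odd)  ✗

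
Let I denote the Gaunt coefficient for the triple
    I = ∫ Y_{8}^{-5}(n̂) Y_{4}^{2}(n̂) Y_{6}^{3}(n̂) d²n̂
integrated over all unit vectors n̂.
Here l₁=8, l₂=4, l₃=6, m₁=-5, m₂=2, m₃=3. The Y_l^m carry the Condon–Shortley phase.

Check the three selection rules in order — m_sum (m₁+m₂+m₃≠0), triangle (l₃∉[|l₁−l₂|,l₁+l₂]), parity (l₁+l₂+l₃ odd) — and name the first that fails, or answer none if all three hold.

azimuthal sum: -5 + 2 + 3 = 0  ✓
4 ≤ 6 ≤ 12 (triangle on l)  ✓
L = 8 + 4 + 6 = 18 (even)  ✓

none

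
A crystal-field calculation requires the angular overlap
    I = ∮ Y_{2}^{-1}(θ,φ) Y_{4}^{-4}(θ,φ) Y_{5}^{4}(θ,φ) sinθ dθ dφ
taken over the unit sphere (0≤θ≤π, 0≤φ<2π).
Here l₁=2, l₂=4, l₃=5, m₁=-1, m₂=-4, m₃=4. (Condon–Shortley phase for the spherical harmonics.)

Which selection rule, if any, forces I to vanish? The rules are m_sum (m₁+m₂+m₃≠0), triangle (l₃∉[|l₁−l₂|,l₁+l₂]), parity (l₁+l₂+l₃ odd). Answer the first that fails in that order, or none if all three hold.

m₁+m₂+m₃ = -1 − 4 + 4 = -1  ✗
triangle: |2−4|=2 ≤ l₃=5 ≤ 2+4=6
parity: l₁+l₂+l₃ = 11 is odd

m_sum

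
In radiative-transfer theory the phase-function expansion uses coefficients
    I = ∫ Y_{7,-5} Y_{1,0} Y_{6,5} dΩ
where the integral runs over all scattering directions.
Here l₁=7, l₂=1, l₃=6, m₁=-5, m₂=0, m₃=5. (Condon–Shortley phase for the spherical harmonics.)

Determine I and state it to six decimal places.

-0.171413

Checks pass: Σm=0; 14 even; l₃=6∈[6,8].
(2·7+1)(2·1+1)(2·6+1) = 585
Δ: 2! 12! 0! / 15! → 1/1365
sum: t=1:−1/518400 = -1/518400
3j²(7 1 6; 0 0 0) = Δ·Π!·Σ² = 7/195  (sign -1)
sum: t=1:−1/39916800 = -1/39916800
3j²(7 1 6; -5 0 5) = Δ·Π!·Σ² = 8/455  (sign +1)
combine: 4πI² = 585·7/195·8/455 = 24/65
take √, sign -1: I = -0.17141310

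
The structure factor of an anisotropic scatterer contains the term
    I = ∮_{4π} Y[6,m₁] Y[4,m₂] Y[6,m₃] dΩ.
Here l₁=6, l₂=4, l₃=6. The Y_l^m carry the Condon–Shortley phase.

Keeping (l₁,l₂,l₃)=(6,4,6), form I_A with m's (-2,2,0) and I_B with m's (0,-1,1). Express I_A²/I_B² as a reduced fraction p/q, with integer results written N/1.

Same 6,4,6: normalisation and zero-m 3j drop out of the ratio.
A: Δ: 4! 8! 4! / 17! → 1/15315300; sum: t=2:+1/138240 t=3:−1/25920 t=4:+1/55296 = -11/829440; 3j²(6 4 6; -2 2 0) = Δ·Π!·Σ² = 11/1326  (sign -1)
B: Δ: 4! 8! 4! / 17! → 1/15315300; sum: t=0:+1/207360 t=1:−1/17280 t=2:+1/13824 t=3:−1/103680 = 1/103680; 3j²(6 4 6; 0 -1 1) = Δ·Π!·Σ² = 10/7293  (sign -1)
I_A²/I_B² = (11/1326)/(10/7293) = 121/20

121/20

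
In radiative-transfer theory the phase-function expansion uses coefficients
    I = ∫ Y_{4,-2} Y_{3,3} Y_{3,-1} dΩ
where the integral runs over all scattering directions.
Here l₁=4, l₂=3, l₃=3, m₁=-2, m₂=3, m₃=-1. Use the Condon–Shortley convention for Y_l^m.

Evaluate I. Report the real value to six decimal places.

-0.188451

m-sum 0 ✓  L=10 even ✓  1≤3≤7 ✓
Π(2lᵢ+1) = 9×7×7 = 441
triangle coeff Δ(4,3,3) = 1/34650
Σ_t [1,3]: t=1:−1/72 t=2:+1/16 t=3:−1/72 = 5/144
(3j)²=2/77 [(4 3 3; 0 0 0)], sign=-1
Σ_t [4,4]: t=4:+1/192 = 1/192
(3j)²=3/77 [(4 3 3; -2 3 -1)], sign=+1
⇒ 4πI² = 54/121
I = (-1)√(54/121/(4π)) = -0.18845135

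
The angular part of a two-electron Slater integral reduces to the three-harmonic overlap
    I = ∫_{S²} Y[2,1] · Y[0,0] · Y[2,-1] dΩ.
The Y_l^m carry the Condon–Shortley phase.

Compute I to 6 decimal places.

m-sum 0 ✓  L=4 even ✓  2≤2≤2 ✓
Π(2lᵢ+1) = 5×1×5 = 25
triangle coeff Δ(2,0,2) = 1/5
Σ_t [0,0]: t=0:+1/4 = 1/4
(3j)²=1/5 [(2 0 2; 0 0 0)], sign=+1
Σ_t [0,0]: t=0:+1/6 = 1/6
(3j)²=1/5 [(2 0 2; 1 0 -1)], sign=-1
⇒ 4πI² = 1/1
I = (-1)√(1/1/(4π)) = -0.28209479

-0.282095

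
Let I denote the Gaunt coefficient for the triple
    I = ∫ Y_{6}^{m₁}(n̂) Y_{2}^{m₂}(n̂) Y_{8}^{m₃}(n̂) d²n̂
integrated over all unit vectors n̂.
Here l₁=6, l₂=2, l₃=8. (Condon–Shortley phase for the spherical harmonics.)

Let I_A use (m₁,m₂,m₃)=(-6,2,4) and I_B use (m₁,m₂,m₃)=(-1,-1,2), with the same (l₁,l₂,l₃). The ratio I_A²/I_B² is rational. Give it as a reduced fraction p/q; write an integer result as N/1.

1/720

Same 6,2,8: normalisation and zero-m 3j drop out of the ratio.
A: Δ: 0! 12! 4! / 17! → 1/30940; sum: t=0:+1/11496038400 = 1/11496038400; 3j²(6 2 8; -6 2 4) = Δ·Π!·Σ² = 1/30940  (sign +1)
B: Δ: 0! 12! 4! / 17! → 1/30940; sum: t=0:+1/3628800 = 1/3628800; 3j²(6 2 8; -1 -1 2) = Δ·Π!·Σ² = 36/1547  (sign +1)
I_A²/I_B² = (1/30940)/(36/1547) = 1/720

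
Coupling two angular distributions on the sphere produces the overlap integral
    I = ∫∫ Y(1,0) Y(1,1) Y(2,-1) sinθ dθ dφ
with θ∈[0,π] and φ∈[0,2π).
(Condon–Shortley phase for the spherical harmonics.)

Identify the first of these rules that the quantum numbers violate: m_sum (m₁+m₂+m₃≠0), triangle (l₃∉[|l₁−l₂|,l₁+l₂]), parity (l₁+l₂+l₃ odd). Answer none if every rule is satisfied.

none

azimuthal sum: 0 + 1 − 1 = 0  ✓
0 ≤ 2 ≤ 2 (triangle on l)  ✓
L = 1 + 1 + 2 = 4 (even)  ✓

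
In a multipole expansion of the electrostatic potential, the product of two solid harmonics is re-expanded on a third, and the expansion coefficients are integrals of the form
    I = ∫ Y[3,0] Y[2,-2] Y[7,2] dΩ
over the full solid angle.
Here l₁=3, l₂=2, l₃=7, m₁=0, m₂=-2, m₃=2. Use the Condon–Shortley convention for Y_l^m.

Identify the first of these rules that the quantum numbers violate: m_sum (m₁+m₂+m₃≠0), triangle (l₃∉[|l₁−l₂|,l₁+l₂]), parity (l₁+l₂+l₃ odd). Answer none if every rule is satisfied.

m₁+m₂+m₃ = 0 − 2 + 2 = 0  ✓
triangle: |3−2|=1 ≤ l₃=7 ≤ 3+2=5  ✗
parity: l₁+l₂+l₃ = 12 is even

triangle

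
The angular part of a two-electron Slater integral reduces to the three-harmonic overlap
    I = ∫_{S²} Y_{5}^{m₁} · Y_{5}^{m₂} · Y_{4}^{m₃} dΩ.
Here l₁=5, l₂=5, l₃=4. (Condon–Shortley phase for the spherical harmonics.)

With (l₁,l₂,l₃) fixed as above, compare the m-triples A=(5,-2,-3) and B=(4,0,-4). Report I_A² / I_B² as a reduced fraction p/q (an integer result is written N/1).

Shared (l₁,l₂,l₃)=(5,5,4): N and (l;000)² cancel in I_A²/I_B².
A: Δ = 6!·4!·4!/15! = 1/3153150; Racah Σ t=0..0: t=0:+1/103680 = 1/103680; ⇒ 3j(5 5 4; 5 -2 -3)² = 7/429, sgn -1
B: Δ = 6!·4!·4!/15! = 1/3153150; Racah Σ t=1..1: t=1:−1/69120 = -1/69120; ⇒ 3j(5 5 4; 4 0 -4)² = 2/143, sgn -1
I_A²/I_B² = (7/429)/(2/143) = 7/6

7/6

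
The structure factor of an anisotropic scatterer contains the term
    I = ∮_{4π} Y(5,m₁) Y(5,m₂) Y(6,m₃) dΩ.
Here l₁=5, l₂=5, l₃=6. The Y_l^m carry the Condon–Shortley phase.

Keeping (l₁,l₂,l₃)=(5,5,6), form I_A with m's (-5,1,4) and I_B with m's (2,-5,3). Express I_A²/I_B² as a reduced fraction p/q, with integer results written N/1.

15/14

l's match ⇒ only the (l;m) 3-j factors differ between A and B.
A: triangle coeff Δ(5,5,6) = 1/28588560; Σ_t [4,4]: t=4:+1/829440 = 1/829440; (3j)²=225/9724 [(5 5 6; -5 1 4)], sign=+1
B: triangle coeff Δ(5,5,6) = 1/28588560; Σ_t [0,0]: t=0:+1/622080 = 1/622080; (3j)²=105/4862 [(5 5 6; 2 -5 3)], sign=-1
I_A²/I_B² = (225/9724)/(105/4862) = 15/14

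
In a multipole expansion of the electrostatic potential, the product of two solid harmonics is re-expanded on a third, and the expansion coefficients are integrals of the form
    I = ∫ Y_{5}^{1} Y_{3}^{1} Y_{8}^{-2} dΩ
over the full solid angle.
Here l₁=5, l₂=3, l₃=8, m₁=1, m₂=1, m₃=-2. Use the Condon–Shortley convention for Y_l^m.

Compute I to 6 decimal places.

Checks pass: Σm=0; 16 even; l₃=8∈[2,8].
(2·5+1)(2·3+1)(2·8+1) = 1309
Δ: 0! 10! 6! / 17! → 1/136136
sum: t=0:+1/518400 = 1/518400
3j²(5 3 8; 0 0 0) = Δ·Π!·Σ² = 56/2431  (sign +1)
sum: t=0:+1/829440 = 1/829440
3j²(5 3 8; 1 1 -2) = Δ·Π!·Σ² = 225/9724  (sign +1)
combine: 4πI² = 1309·56/2431·225/9724 = 22050/31603
take √, sign +1: I = 0.23563251

0.235633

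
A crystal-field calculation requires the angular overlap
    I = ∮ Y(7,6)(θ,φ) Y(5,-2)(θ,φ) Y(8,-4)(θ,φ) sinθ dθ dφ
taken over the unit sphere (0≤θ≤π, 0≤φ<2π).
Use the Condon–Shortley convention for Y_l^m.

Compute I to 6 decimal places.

m-sum 0 ✓  L=20 even ✓  2≤8≤12 ✓
Π(2lᵢ+1) = 15×11×17 = 2805
triangle coeff Δ(7,5,8) = 1/814773960
Σ_t [0,4]: t=0:+1/87091200 t=1:−1/4976640 t=2:+1/2073600 t=3:−1/4976640 t=4:+1/87091200 = 1/9676800
(3j)²=360/46189 [(7 5 8; 0 0 0)], sign=+1
Σ_t [0,1]: t=0:+1/313528320 t=1:−1/1045094400 = 1/447897600
(3j)²=77/5814 [(7 5 8; 6 -2 -4)], sign=+1
⇒ 4πI² = 23100/79781
I = (+1)√(23100/79781/(4π)) = 0.15179285

0.151793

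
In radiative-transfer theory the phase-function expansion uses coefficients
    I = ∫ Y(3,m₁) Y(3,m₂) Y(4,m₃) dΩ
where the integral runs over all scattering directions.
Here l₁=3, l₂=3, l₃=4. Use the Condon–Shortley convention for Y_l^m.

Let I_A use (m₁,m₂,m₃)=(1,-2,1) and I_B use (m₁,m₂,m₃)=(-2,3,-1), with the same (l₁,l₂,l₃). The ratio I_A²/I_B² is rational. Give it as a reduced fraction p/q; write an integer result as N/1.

16/15

l's match ⇒ only the (l;m) 3-j factors differ between A and B.
A: triangle coeff Δ(3,3,4) = 1/34650; Σ_t [0,1]: t=0:+1/48 t=1:−1/144 = 1/72; (3j)²=16/693 [(3 3 4; 1 -2 1)], sign=-1
B: triangle coeff Δ(3,3,4) = 1/34650; Σ_t [2,2]: t=2:+1/288 = 1/288; (3j)²=5/231 [(3 3 4; -2 3 -1)], sign=-1
I_A²/I_B² = (16/693)/(5/231) = 16/15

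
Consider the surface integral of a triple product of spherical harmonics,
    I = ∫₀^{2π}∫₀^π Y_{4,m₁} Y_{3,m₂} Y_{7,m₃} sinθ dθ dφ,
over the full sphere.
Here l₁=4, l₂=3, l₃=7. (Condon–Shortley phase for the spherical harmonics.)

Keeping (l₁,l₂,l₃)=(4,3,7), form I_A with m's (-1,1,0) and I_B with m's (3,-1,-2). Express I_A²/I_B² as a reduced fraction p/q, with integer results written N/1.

Shared (l₁,l₂,l₃)=(4,3,7): N and (l;000)² cancel in I_A²/I_B².
A: Δ = 0!·8!·6!/15! = 1/45045; Racah Σ t=0..0: t=0:+1/34560 = 1/34560; ⇒ 3j(4 3 7; -1 1 0)² = 7/429, sgn -1
B: Δ = 0!·8!·6!/15! = 1/45045; Racah Σ t=0..0: t=0:+1/241920 = 1/241920; ⇒ 3j(4 3 7; 3 -1 -2)² = 4/1001, sgn -1
I_A²/I_B² = (7/429)/(4/1001) = 49/12

49/12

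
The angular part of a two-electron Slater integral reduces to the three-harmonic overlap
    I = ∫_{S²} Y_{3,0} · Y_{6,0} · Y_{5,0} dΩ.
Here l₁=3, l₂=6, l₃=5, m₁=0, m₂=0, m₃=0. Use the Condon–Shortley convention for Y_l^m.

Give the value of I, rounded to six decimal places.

0.145631

Rules hold: Σm=0, L=14 even, 3≤5≤9.
N = 7·13·11 = 1001
Δ = 4!·2!·8!/15! = 1/675675
Racah Σ t=1..3: t=1:−1/8640 t=2:+1/2304 t=3:−1/8640 = 7/34560
⇒ 3j(3 6 5; 0 0 0)² = 7/429, sgn -1
(m-triple is (0,0,0) — same symbol as above.)
4πI² = N·(3j₀)²·(3jₘ)² = 343/1287
I = +1·√(0.266511/4π) = 0.14563067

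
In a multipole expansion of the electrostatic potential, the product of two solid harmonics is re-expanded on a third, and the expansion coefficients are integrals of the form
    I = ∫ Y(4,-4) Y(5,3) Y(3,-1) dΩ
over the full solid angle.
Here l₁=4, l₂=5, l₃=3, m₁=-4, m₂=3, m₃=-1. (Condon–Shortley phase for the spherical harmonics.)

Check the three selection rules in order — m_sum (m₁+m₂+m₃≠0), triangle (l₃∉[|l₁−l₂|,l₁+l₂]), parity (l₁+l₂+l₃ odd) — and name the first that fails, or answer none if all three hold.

m_sum

m₁+m₂+m₃ = -4 + 3 − 1 = -2  ✗
triangle: |4−5|=1 ≤ l₃=3 ≤ 4+5=9
parity: l₁+l₂+l₃ = 12 is even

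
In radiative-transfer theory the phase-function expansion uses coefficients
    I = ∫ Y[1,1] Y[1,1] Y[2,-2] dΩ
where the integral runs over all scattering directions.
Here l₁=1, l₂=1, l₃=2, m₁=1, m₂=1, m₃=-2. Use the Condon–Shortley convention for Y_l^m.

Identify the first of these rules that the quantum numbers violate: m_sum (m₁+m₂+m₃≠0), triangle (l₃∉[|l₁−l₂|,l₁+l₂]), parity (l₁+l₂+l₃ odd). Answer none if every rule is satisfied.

none

azimuthal sum: 1 + 1 − 2 = 0  ✓
0 ≤ 2 ≤ 2 (triangle on l)  ✓
L = 1 + 1 + 2 = 4 (even)  ✓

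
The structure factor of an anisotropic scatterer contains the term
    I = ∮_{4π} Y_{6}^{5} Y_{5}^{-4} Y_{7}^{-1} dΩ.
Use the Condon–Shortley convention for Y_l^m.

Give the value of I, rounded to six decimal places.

m-sum 0 ✓  L=18 even ✓  1≤7≤11 ✓
Π(2lᵢ+1) = 13×11×15 = 2145
triangle coeff Δ(6,5,7) = 1/174594420
Σ_t [0,4]: t=0:+1/4147200 t=1:−1/207360 t=2:+1/82944 t=3:−1/207360 t=4:+1/4147200 = 1/345600
(3j)²=420/46189 [(6 5 7; 0 0 0)], sign=-1
Σ_t [0,1]: t=0:+1/14515200 t=1:−1/174182400 = 11/174182400
(3j)²=121/12597 [(6 5 7; 5 -4 -1)], sign=+1
⇒ 4πI² = 254100/1356277
I = (-1)√(254100/1356277/(4π)) = -0.12210212

-0.122102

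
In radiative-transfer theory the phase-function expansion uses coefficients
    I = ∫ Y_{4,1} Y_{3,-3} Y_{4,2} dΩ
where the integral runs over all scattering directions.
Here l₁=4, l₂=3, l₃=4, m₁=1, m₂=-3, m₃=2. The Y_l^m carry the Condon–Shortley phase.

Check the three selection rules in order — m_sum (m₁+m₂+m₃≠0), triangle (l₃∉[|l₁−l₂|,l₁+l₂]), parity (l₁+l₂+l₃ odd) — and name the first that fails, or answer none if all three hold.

parity

Σmᵢ = 0  ✓
l₃∈[|l₁−l₂|,l₁+l₂]=[1,7], have l₃=4  ✓
Σlᵢ = 11 ⇒ odd  ✗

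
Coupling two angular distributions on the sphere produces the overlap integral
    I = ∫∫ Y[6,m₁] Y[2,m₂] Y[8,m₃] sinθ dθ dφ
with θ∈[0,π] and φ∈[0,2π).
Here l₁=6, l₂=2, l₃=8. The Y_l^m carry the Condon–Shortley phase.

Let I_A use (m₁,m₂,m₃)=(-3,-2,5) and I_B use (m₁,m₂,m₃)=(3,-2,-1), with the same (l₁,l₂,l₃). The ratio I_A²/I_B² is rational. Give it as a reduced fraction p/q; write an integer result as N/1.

Same 6,2,8: normalisation and zero-m 3j drop out of the ratio.
A: Δ: 0! 12! 4! / 17! → 1/30940; sum: t=0:+1/52254720 = 1/52254720; 3j²(6 2 8; -3 -2 5) = Δ·Π!·Σ² = 11/476  (sign -1)
B: Δ: 0! 12! 4! / 17! → 1/30940; sum: t=0:+1/52254720 = 1/52254720; 3j²(6 2 8; 3 -2 -1) = Δ·Π!·Σ² = 1/884  (sign -1)
I_A²/I_B² = (11/476)/(1/884) = 143/7

143/7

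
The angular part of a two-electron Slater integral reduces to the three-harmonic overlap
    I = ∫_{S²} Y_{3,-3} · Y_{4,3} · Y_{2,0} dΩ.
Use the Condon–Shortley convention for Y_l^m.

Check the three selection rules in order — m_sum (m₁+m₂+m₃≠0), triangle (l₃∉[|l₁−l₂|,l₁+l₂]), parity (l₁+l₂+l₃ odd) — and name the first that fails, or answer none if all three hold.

azimuthal sum: -3 + 3 + 0 = 0  ✓
1 ≤ 2 ≤ 7 (triangle on l)  ✓
L = 3 + 4 + 2 = 9 (odd)  ✗

parity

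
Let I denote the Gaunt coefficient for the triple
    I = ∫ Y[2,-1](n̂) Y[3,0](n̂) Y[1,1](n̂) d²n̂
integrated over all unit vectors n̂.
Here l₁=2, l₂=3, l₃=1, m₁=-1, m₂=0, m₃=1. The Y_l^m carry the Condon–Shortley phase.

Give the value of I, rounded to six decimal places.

m-sum 0 ✓  L=6 even ✓  1≤1≤5 ✓
Π(2lᵢ+1) = 5×7×3 = 105
triangle coeff Δ(2,3,1) = 1/105
Σ_t [2,2]: t=2:+1/4 = 1/4
(3j)²=3/35 [(2 3 1; 0 0 0)], sign=-1
Σ_t [3,3]: t=3:−1/12 = -1/12
(3j)²=1/35 [(2 3 1; -1 0 1)], sign=-1
⇒ 4πI² = 9/35
I = (+1)√(9/35/(4π)) = 0.14304817

0.143048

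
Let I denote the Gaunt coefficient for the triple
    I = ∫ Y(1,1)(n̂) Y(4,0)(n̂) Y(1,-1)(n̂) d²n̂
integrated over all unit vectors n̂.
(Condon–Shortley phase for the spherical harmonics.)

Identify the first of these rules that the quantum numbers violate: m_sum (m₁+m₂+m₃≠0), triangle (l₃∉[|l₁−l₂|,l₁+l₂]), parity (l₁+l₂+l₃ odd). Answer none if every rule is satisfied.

triangle

azimuthal sum: 1 + 0 − 1 = 0  ✓
3 ≤ 1 ≤ 5 (triangle on l)  ✗
L = 1 + 4 + 1 = 6 (even)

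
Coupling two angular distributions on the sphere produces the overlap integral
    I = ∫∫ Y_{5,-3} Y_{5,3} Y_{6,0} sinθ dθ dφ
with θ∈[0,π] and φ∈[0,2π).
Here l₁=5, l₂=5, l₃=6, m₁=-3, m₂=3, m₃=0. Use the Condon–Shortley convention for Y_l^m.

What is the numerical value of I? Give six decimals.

0.088978

Rules hold: Σm=0, L=16 even, 0≤6≤10.
N = 11·11·13 = 1573
Δ = 4!·6!·6!/17! = 1/28588560
Racah Σ t=0..4: t=0:+1/345600 t=1:−1/13824 t=2:+1/5184 t=3:−1/13824 t=4:+1/345600 = 7/129600
⇒ 3j(5 5 6; 0 0 0)² = 80/7293, sgn +1
Racah Σ t=2..4: t=2:+1/2073600 t=3:−1/86400 t=4:+1/55296 = 29/4147200
⇒ 3j(5 5 6; -3 3 0)² = 841/145860, sgn +1
4πI² = N·(3j₀)²·(3jₘ)² = 3364/33813
I = +1·√(0.0994884/4π) = 0.08897771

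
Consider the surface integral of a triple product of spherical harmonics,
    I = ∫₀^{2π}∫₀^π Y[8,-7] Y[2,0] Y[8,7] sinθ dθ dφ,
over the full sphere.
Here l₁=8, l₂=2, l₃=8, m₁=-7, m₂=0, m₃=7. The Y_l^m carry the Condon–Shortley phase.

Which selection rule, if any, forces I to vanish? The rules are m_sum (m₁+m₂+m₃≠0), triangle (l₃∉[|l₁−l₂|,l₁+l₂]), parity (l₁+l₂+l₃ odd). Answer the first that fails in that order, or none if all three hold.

azimuthal sum: -7 + 0 + 7 = 0  ✓
6 ≤ 8 ≤ 10 (triangle on l)  ✓
L = 8 + 2 + 8 = 18 (even)  ✓

none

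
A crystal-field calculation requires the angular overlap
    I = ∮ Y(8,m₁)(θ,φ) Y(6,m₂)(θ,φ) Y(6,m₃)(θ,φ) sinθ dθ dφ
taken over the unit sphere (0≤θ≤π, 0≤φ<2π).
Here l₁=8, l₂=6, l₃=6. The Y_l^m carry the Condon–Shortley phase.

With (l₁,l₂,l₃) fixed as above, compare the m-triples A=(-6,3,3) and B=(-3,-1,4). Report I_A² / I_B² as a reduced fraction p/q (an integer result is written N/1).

312/35

Shared (l₁,l₂,l₃)=(8,6,6): N and (l;000)² cancel in I_A²/I_B².
A: Δ = 8!·8!·4!/21! = 1/1309458150; Racah Σ t=6..8: t=6:+1/348364800 t=7:−1/101606400 t=8:+1/348364800 = -1/243855360; ⇒ 3j(8 6 6; -6 3 3)² = 24/2261, sgn +1
B: Δ = 8!·8!·4!/21! = 1/1309458150; Racah Σ t=3..5: t=3:−1/116121600 t=4:+1/17418240 t=5:−1/24883200 = 1/116121600; ⇒ 3j(8 6 6; -3 -1 4)² = 5/4199, sgn +1
I_A²/I_B² = (24/2261)/(5/4199) = 312/35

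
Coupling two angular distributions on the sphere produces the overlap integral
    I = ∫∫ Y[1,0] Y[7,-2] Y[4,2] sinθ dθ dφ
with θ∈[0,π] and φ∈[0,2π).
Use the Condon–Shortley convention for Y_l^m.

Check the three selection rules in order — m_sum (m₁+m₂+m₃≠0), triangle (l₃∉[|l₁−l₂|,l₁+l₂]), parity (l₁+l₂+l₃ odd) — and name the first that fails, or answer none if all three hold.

triangle

Σmᵢ = 0  ✓
l₃∈[|l₁−l₂|,l₁+l₂]=[6,8], have l₃=4  ✗
Σlᵢ = 12 ⇒ even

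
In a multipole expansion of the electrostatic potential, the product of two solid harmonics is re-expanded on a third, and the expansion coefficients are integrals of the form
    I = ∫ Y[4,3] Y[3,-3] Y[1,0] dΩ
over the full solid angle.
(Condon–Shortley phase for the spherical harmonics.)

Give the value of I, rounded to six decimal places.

-0.162868

Checks pass: Σm=0; 8 even; l₃=1∈[1,7].
(2·4+1)(2·3+1)(2·1+1) = 189
Δ: 6! 2! 0! / 9! → 1/252
sum: t=3:−1/36 = -1/36
3j²(4 3 1; 0 0 0) = Δ·Π!·Σ² = 4/63  (sign +1)
sum: t=0:+1/720 = 1/720
3j²(4 3 1; 3 -3 0) = Δ·Π!·Σ² = 1/36  (sign -1)
combine: 4πI² = 189·4/63·1/36 = 1/3
take √, sign -1: I = -0.16286750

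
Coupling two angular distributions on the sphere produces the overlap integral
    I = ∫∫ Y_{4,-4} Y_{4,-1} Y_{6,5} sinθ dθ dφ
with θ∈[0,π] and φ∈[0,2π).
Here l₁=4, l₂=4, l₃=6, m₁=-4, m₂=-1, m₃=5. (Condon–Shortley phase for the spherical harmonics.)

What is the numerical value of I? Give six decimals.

0.200167

Checks pass: Σm=0; 14 even; l₃=6∈[0,8].
(2·4+1)(2·4+1)(2·6+1) = 1053
Δ: 2! 6! 6! / 15! → 1/1261260
sum: t=0:+1/4608 t=1:−1/1296 t=2:+1/4608 = -7/20736
3j²(4 4 6; 0 0 0) = Δ·Π!·Σ² = 20/1287  (sign -1)
sum: t=2:+1/172800 = 1/172800
3j²(4 4 6; -4 -1 5) = Δ·Π!·Σ² = 2/65  (sign -1)
combine: 4πI² = 1053·20/1287·2/65 = 72/143
take √, sign +1: I = 0.20016738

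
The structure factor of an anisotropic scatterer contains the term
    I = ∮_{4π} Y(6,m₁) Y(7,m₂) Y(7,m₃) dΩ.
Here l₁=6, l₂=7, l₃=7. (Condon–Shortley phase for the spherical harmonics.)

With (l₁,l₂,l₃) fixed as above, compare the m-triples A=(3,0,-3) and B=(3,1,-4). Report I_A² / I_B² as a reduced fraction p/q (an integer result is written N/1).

Same 6,7,7: normalisation and zero-m 3j drop out of the ratio.
A: Δ: 6! 6! 8! / 21! → 1/2444321880; sum: t=0:+1/130636800 t=1:−1/8294400 t=2:+1/4147200 t=3:−1/14929920 = 1/16329600; 3j²(6 7 7; 3 0 -3) = Δ·Π!·Σ² = 1024/138567  (sign +1)
B: Δ: 6! 6! 8! / 21! → 1/2444321880; sum: t=0:+1/1045094400 t=1:−1/29030400 t=2:+1/8294400 t=3:−1/18662400 = 1/29859840; 3j²(6 7 7; 3 1 -4) = Δ·Π!·Σ² = 175/25194  (sign -1)
I_A²/I_B² = (1024/138567)/(175/25194) = 2048/1925

2048/1925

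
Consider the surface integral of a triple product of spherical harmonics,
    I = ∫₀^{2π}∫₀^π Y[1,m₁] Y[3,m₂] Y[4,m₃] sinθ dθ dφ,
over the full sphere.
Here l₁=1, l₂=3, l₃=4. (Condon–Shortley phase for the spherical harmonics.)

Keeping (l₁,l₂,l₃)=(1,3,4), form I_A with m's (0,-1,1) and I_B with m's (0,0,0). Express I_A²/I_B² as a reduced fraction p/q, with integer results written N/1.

15/16

Shared (l₁,l₂,l₃)=(1,3,4): N and (l;000)² cancel in I_A²/I_B².
A: Δ = 0!·2!·6!/9! = 1/252; Racah Σ t=0..0: t=0:+1/48 = 1/48; ⇒ 3j(1 3 4; 0 -1 1)² = 5/84, sgn -1
B: Δ = 0!·2!·6!/9! = 1/252; Racah Σ t=0..0: t=0:+1/36 = 1/36; ⇒ 3j(1 3 4; 0 0 0)² = 4/63, sgn +1
I_A²/I_B² = (5/84)/(4/63) = 15/16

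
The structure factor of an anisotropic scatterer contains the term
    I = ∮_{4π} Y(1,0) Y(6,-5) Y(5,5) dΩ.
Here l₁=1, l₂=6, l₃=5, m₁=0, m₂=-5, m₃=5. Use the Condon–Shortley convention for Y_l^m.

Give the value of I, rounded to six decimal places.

-0.135514

m-sum 0 ✓  L=12 even ✓  5≤5≤7 ✓
Π(2lᵢ+1) = 3×13×11 = 429
triangle coeff Δ(1,6,5) = 1/858
Σ_t [1,1]: t=1:−1/14400 = -1/14400
(3j)²=6/143 [(1 6 5; 0 0 0)], sign=+1
Σ_t [1,1]: t=1:−1/3628800 = -1/3628800
(3j)²=1/78 [(1 6 5; 0 -5 5)], sign=-1
⇒ 4πI² = 3/13
I = (-1)√(3/13/(4π)) = -0.13551395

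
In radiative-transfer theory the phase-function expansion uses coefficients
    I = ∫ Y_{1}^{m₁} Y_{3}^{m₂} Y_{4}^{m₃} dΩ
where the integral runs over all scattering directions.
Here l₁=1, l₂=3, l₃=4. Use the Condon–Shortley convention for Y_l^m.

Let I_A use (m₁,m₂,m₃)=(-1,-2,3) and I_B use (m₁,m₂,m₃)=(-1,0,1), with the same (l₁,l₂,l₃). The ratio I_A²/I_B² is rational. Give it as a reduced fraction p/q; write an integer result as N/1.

Shared (l₁,l₂,l₃)=(1,3,4): N and (l;000)² cancel in I_A²/I_B².
A: Δ = 0!·2!·6!/9! = 1/252; Racah Σ t=0..0: t=0:+1/240 = 1/240; ⇒ 3j(1 3 4; -1 -2 3)² = 1/12, sgn -1
B: Δ = 0!·2!·6!/9! = 1/252; Racah Σ t=0..0: t=0:+1/72 = 1/72; ⇒ 3j(1 3 4; -1 0 1)² = 5/126, sgn -1
I_A²/I_B² = (1/12)/(5/126) = 21/10

21/10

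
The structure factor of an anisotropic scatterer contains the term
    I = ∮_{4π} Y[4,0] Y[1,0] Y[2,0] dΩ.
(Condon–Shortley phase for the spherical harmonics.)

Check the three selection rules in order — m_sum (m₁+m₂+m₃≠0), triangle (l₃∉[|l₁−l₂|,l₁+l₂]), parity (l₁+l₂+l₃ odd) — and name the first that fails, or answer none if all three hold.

triangle

m₁+m₂+m₃ = 0 + 0 + 0 = 0  ✓
triangle: |4−1|=3 ≤ l₃=2 ≤ 4+1=5  ✗
parity: l₁+l₂+l₃ = 7 is odd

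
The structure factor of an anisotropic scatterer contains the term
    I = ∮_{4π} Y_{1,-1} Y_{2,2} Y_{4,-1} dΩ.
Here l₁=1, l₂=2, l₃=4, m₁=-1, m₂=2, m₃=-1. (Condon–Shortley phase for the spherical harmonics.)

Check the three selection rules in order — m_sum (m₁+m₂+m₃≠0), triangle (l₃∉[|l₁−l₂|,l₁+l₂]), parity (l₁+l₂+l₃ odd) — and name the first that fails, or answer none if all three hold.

triangle

m₁+m₂+m₃ = -1 + 2 − 1 = 0  ✓
triangle: |1−2|=1 ≤ l₃=4 ≤ 1+2=3  ✗
parity: l₁+l₂+l₃ = 7 is odd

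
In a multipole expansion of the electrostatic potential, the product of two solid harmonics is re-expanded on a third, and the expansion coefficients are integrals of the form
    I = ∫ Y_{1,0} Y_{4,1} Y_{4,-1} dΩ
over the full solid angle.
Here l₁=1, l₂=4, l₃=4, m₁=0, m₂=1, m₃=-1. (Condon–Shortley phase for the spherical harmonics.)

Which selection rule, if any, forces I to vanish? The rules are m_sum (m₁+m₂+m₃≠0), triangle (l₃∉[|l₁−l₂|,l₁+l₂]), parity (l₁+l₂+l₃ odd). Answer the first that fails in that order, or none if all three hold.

m₁+m₂+m₃ = 0 + 1 − 1 = 0  ✓
triangle: |1−4|=3 ≤ l₃=4 ≤ 1+4=5  ✓
parity: l₁+l₂+l₃ = 9 is odd  ✗

parity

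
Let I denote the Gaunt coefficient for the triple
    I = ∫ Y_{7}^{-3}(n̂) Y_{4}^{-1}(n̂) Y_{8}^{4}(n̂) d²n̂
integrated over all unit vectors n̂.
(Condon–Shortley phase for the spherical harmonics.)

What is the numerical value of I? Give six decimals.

0.000000

Σlᵢ=19 odd — θ-integrand is odd under cosθ→−cosθ; I=0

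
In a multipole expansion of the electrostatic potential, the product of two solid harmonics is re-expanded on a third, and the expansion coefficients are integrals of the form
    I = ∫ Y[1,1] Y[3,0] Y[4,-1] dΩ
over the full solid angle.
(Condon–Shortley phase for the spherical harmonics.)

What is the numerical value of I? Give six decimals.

Rules hold: Σm=0, L=8 even, 2≤4≤4.
N = 3·7·9 = 189
Δ = 0!·2!·6!/9! = 1/252
Racah Σ t=0..0: t=0:+1/36 = 1/36
⇒ 3j(1 3 4; 0 0 0)² = 4/63, sgn +1
Racah Σ t=0..0: t=0:+1/72 = 1/72
⇒ 3j(1 3 4; 1 0 -1)² = 5/126, sgn -1
4πI² = N·(3j₀)²·(3jₘ)² = 10/21
I = -1·√(0.47619/4π) = -0.19466390

-0.194664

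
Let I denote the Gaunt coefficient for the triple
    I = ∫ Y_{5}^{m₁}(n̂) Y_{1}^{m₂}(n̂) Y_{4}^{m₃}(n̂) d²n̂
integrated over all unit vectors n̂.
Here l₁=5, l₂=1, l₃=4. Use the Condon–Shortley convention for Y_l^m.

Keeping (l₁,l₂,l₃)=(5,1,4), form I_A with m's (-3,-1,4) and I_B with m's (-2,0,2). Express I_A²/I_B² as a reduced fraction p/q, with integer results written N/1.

1/21

Same 5,1,4: normalisation and zero-m 3j drop out of the ratio.
A: Δ: 2! 8! 0! / 11! → 1/495; sum: t=0:+1/80640 = 1/80640; 3j²(5 1 4; -3 -1 4) = Δ·Π!·Σ² = 1/495  (sign +1)
B: Δ: 2! 8! 0! / 11! → 1/495; sum: t=1:−1/1440 = -1/1440; 3j²(5 1 4; -2 0 2) = Δ·Π!·Σ² = 7/165  (sign -1)
I_A²/I_B² = (1/495)/(7/165) = 1/21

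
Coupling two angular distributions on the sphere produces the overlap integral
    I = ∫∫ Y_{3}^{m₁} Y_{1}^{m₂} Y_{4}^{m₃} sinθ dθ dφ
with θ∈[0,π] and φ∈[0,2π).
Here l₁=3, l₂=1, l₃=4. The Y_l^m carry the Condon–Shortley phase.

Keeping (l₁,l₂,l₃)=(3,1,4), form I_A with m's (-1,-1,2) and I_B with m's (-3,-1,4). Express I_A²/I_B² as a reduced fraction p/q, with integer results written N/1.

15/28

l's match ⇒ only the (l;m) 3-j factors differ between A and B.
A: triangle coeff Δ(3,1,4) = 1/252; Σ_t [0,0]: t=0:+1/96 = 1/96; (3j)²=5/84 [(3 1 4; -1 -1 2)], sign=+1
B: triangle coeff Δ(3,1,4) = 1/252; Σ_t [0,0]: t=0:+1/1440 = 1/1440; (3j)²=1/9 [(3 1 4; -3 -1 4)], sign=+1
I_A²/I_B² = (5/84)/(1/9) = 15/28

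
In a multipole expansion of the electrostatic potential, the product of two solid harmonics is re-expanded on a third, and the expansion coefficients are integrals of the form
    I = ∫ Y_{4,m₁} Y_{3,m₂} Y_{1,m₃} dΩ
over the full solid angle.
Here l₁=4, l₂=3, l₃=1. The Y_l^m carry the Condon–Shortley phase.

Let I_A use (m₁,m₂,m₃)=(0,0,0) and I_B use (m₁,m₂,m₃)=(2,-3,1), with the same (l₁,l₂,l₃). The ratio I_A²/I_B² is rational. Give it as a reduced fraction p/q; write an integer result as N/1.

Shared (l₁,l₂,l₃)=(4,3,1): N and (l;000)² cancel in I_A²/I_B².
A: Δ = 6!·2!·0!/9! = 1/252; Racah Σ t=3..3: t=3:−1/36 = -1/36; ⇒ 3j(4 3 1; 0 0 0)² = 4/63, sgn +1
B: Δ = 6!·2!·0!/9! = 1/252; Racah Σ t=0..0: t=0:+1/1440 = 1/1440; ⇒ 3j(4 3 1; 2 -3 1)² = 1/252, sgn +1
I_A²/I_B² = (4/63)/(1/252) = 16/1

16/1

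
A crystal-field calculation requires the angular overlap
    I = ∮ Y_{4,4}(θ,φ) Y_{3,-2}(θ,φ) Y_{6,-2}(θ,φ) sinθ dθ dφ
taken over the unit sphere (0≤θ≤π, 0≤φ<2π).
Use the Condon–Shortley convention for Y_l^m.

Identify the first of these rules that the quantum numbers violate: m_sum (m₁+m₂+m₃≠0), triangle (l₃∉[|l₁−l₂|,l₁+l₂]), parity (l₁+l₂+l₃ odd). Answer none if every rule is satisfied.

parity

Σmᵢ = 0  ✓
l₃∈[|l₁−l₂|,l₁+l₂]=[1,7], have l₃=6  ✓
Σlᵢ = 13 ⇒ odd  ✗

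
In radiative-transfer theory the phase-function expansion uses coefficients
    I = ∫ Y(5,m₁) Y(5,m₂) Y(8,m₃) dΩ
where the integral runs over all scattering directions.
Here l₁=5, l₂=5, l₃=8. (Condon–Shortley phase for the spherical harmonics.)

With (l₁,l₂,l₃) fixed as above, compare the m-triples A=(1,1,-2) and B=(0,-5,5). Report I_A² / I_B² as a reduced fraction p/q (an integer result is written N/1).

Same 5,5,8: normalisation and zero-m 3j drop out of the ratio.
A: Δ: 2! 8! 8! / 19! → 1/37413090; sum: t=0:+1/1658880 t=1:−1/518400 t=2:+1/1658880 = -1/1382400; 3j²(5 5 8; 1 1 -2) = Δ·Π!·Σ² = 504/46189  (sign -1)
B: Δ: 2! 8! 8! / 19! → 1/37413090; sum: t=0:+1/58060800 = 1/58060800; 3j²(5 5 8; 0 -5 5) = Δ·Π!·Σ² = 5/323  (sign -1)
I_A²/I_B² = (504/46189)/(5/323) = 504/715

504/715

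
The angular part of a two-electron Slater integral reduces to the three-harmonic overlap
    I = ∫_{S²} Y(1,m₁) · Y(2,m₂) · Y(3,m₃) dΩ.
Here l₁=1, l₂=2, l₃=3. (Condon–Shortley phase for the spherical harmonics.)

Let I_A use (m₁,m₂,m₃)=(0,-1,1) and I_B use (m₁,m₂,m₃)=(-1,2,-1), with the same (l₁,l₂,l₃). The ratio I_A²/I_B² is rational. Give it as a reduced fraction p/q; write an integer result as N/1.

8/1

Shared (l₁,l₂,l₃)=(1,2,3): N and (l;000)² cancel in I_A²/I_B².
A: Δ = 0!·2!·4!/7! = 1/105; Racah Σ t=0..0: t=0:+1/6 = 1/6; ⇒ 3j(1 2 3; 0 -1 1)² = 8/105, sgn +1
B: Δ = 0!·2!·4!/7! = 1/105; Racah Σ t=0..0: t=0:+1/48 = 1/48; ⇒ 3j(1 2 3; -1 2 -1)² = 1/105, sgn +1
I_A²/I_B² = (8/105)/(1/105) = 8/1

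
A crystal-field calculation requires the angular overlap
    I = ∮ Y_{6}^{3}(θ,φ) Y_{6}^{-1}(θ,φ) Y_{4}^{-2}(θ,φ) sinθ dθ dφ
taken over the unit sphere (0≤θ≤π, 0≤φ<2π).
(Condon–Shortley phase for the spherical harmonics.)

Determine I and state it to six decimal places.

0.036205

Checks pass: Σm=0; 16 even; l₃=4∈[0,12].
(2·6+1)(2·6+1)(2·4+1) = 1521
Δ: 8! 4! 4! / 17! → 1/15315300
sum: t=2:+1/829440 t=3:−1/25920 t=4:+1/9216 t=5:−1/25920 t=6:+1/829440 = 7/207360
3j²(6 6 4; 0 0 0) = Δ·Π!·Σ² = 28/2431  (sign +1)
sum: t=1:−1/483840 t=2:+1/51840 t=3:−1/69120 = 1/362880
3j²(6 6 4; 3 -1 -2) = Δ·Π!·Σ² = 16/17017  (sign +1)
combine: 4πI² = 1521·28/2431·16/17017 = 576/34969
take √, sign +1: I = 0.03620468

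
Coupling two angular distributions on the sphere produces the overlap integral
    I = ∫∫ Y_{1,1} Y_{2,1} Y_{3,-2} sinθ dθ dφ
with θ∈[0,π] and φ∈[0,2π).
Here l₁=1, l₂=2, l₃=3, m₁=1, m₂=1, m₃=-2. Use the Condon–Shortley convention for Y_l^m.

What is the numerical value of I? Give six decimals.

Rules hold: Σm=0, L=6 even, 1≤3≤3.
N = 3·5·7 = 105
Δ = 0!·2!·4!/7! = 1/105
Racah Σ t=0..0: t=0:+1/4 = 1/4
⇒ 3j(1 2 3; 0 0 0)² = 3/35, sgn -1
Racah Σ t=0..0: t=0:+1/12 = 1/12
⇒ 3j(1 2 3; 1 1 -2)² = 2/21, sgn -1
4πI² = N·(3j₀)²·(3jₘ)² = 6/7
I = +1·√(0.857143/4π) = 0.26116903

0.261169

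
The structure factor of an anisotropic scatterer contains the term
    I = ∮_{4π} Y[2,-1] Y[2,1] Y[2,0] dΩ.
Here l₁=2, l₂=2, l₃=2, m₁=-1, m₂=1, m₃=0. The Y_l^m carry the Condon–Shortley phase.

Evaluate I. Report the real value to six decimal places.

-0.090112

m-sum 0 ✓  L=6 even ✓  0≤2≤4 ✓
Π(2lᵢ+1) = 5×5×5 = 125
triangle coeff Δ(2,2,2) = 1/630
Σ_t [0,2]: t=0:+1/8 t=1:−1/1 t=2:+1/8 = -3/4
(3j)²=2/35 [(2 2 2; 0 0 0)], sign=-1
Σ_t [1,2]: t=1:−1/4 t=2:+1/2 = 1/4
(3j)²=1/70 [(2 2 2; -1 1 0)], sign=+1
⇒ 4πI² = 5/49
I = (-1)√(5/49/(4π)) = -0.09011188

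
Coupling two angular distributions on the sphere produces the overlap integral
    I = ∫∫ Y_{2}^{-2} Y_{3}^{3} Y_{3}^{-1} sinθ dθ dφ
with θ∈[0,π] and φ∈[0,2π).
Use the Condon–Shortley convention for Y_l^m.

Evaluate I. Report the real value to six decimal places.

0.132981

Checks pass: Σm=0; 8 even; l₃=3∈[1,5].
(2·2+1)(2·3+1)(2·3+1) = 245
Δ: 2! 2! 4! / 9! → 1/3780
sum: t=0:+1/24 t=1:−1/4 t=2:+1/24 = -1/6
3j²(2 3 3; 0 0 0) = Δ·Π!·Σ² = 4/105  (sign +1)
sum: t=2:+1/96 = 1/96
3j²(2 3 3; -2 3 -1) = Δ·Π!·Σ² = 1/42  (sign +1)
combine: 4πI² = 245·4/105·1/42 = 2/9
take √, sign +1: I = 0.13298076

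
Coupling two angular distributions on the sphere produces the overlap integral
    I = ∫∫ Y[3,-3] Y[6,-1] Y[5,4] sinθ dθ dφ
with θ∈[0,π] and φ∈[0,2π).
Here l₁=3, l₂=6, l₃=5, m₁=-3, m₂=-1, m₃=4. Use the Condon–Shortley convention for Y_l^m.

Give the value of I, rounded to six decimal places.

0.072068

Checks pass: Σm=0; 14 even; l₃=5∈[3,9].
(2·3+1)(2·6+1)(2·5+1) = 1001
Δ: 4! 2! 8! / 15! → 1/675675
sum: t=1:−1/8640 t=2:+1/2304 t=3:−1/8640 = 7/34560
3j²(3 6 5; 0 0 0) = Δ·Π!·Σ² = 7/429  (sign -1)
sum: t=4:+1/241920 = 1/241920
3j²(3 6 5; -3 -1 4) = Δ·Π!·Σ² = 4/1001  (sign -1)
combine: 4πI² = 1001·7/429·4/1001 = 28/429
take √, sign +1: I = 0.07206849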